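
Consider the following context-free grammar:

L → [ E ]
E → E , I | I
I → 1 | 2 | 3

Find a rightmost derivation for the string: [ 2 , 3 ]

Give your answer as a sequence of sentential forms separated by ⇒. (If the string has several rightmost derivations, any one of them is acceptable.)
Start with L.
Step 1: the rightmost non-terminal is L; apply L → [ E ]:  [ E ]
Step 2: the rightmost non-terminal is E; apply E → E , I:  [ E , I ]
Step 3: the rightmost non-terminal is I; apply I → 3:  [ E , 3 ]
Step 4: the rightmost non-terminal is E; apply E → I:  [ I , 3 ]
Step 5: the rightmost non-terminal is I; apply I → 2:  [ 2 , 3 ]

Final answer: L ⇒ [ E ] ⇒ [ E , I ] ⇒ [ E , 3 ] ⇒ [ I , 3 ] ⇒ [ 2 , 3 ]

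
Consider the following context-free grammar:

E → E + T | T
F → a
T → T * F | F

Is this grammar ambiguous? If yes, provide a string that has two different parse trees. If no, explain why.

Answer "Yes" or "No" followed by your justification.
This is the standard stratified expression grammar: '+' is introduced only by the left-recursive rule E → E + T and '*' only by the left-recursive rule T → T * F, with F → a. For any string, the last '+' must be the one produced at the root E (everything after it is a T containing no '+'), and likewise within each T the last '*' is produced at its root. This fixes the parse tree uniquely (left-associative, '*' binding tighter than '+'), so every string has exactly one parse tree.

Final answer: No - the grammar is unambiguous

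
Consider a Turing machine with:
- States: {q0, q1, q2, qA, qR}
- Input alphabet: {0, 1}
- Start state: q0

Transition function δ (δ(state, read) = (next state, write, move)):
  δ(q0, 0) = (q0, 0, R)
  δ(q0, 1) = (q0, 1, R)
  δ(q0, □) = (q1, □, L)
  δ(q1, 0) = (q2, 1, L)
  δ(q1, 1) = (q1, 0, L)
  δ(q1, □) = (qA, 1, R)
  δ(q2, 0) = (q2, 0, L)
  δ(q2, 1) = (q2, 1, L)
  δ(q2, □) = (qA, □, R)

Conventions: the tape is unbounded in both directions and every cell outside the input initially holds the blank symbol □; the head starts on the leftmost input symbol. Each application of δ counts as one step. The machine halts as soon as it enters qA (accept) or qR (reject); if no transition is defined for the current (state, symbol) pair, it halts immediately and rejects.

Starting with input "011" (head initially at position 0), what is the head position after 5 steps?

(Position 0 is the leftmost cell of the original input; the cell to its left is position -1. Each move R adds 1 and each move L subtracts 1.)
Step 0: [q0]011 (head at position 0)
Step 1: δ(q0, 0) = (q0, 0, R)  ⊢  0[q0]11 (head at position 1)
Step 2: δ(q0, 1) = (q0, 1, R)  ⊢  01[q0]1 (head at position 2)
Step 3: δ(q0, 1) = (q0, 1, R)  ⊢  011[q0]□ (head at position 3)
Step 4: δ(q0, □) = (q1, □, L)  ⊢  01[q1]1□ (head at position 2)
Step 5: δ(q1, 1) = (q1, 0, L)  ⊢  0[q1]10□ (head at position 1)
Head position after 5 steps: 1

Final answer: Position 1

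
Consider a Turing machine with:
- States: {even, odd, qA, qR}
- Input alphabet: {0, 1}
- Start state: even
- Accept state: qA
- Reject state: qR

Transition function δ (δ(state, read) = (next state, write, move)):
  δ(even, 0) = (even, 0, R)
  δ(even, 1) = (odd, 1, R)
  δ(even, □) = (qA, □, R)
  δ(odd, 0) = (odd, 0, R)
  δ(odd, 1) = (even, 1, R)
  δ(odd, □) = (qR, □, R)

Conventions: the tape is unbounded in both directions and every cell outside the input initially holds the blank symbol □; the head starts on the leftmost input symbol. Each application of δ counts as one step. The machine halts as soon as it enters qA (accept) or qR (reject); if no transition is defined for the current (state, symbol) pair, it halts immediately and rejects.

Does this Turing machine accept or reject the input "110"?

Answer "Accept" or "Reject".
Step 0: [even]110 (head at position 0)
Step 1: δ(even, 1) = (odd, 1, R)  ⊢  1[odd]10 (head at position 1)
Step 2: δ(odd, 1) = (even, 1, R)  ⊢  11[even]0 (head at position 2)
Step 3: δ(even, 0) = (even, 0, R)  ⊢  110[even]□ (head at position 3)
Step 4: δ(even, □) = (qA, □, R)  ⊢  110□[qA]□ (head at position 4)
The machine is in qA, so it halts and accepts.

Final answer: Accept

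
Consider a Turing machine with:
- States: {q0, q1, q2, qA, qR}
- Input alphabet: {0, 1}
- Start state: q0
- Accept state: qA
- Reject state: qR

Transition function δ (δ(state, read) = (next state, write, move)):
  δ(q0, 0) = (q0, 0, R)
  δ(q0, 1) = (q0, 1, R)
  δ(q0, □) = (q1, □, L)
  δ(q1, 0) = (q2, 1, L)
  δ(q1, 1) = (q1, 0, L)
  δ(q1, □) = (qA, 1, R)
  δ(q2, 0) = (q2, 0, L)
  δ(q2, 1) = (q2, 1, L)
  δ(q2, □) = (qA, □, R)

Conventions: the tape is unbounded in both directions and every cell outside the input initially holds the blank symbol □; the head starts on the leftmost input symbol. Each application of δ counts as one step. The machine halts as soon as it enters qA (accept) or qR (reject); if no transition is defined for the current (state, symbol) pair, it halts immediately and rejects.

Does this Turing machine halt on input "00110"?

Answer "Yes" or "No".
Step 0: [q0]00110 (head at position 0)
Step 1: δ(q0, 0) = (q0, 0, R)  ⊢  0[q0]0110 (head at position 1)
Step 2: δ(q0, 0) = (q0, 0, R)  ⊢  00[q0]110 (head at position 2)
Step 3: δ(q0, 1) = (q0, 1, R)  ⊢  001[q0]10 (head at position 3)
Step 4: δ(q0, 1) = (q0, 1, R)  ⊢  0011[q0]0 (head at position 4)
Step 5: δ(q0, 0) = (q0, 0, R)  ⊢  00110[q0]□ (head at position 5)
Step 6: δ(q0, □) = (q1, □, L)  ⊢  0011[q1]0□ (head at position 4)
Step 7: δ(q1, 0) = (q2, 1, L)  ⊢  001[q2]11□ (head at position 3)
Step 8: δ(q2, 1) = (q2, 1, L)  ⊢  00[q2]111□ (head at position 2)
Step 9: δ(q2, 1) = (q2, 1, L)  ⊢  0[q2]0111□ (head at position 1)
Step 10: δ(q2, 0) = (q2, 0, L)  ⊢  [q2]00111□ (head at position 0)
Step 11: δ(q2, 0) = (q2, 0, L)  ⊢  [q2]□00111□ (head at position -1)
Step 12: δ(q2, □) = (qA, □, R)  ⊢  □[qA]00111□ (head at position 0)
The machine is in qA, so it halts and accepts.
It halts after 12 steps.

Final answer: Yes - halts after 12 steps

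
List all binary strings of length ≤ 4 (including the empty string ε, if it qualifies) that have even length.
Checking every binary string of length 0 to 4:
  Length 0: accepted: ε | rejected: (none)
  Length 1: accepted: (none) | rejected: 0, 1
  Length 2: accepted: 00, 01, 10, 11 | rejected: (none)
  Length 3: accepted: (none) | rejected: 000, 001, 010, 011, 100, 101, 110, 111
  Length 4: accepted: 0000, 0001, 0010, 0011, 0100, 0101, 0110, 0111, 1000, 1001, 1010, 1011, 1100, 1101, 1110, 1111 | rejected: (none)
Total: 21 string(s).

Final answer: ε, 00, 01, 10, 11, 0000, 0001, 0010, 0011, 0100, 0101, 0110, 0111, 1000, 1001, 1010, 1011, 1100, 1101, 1110, 1111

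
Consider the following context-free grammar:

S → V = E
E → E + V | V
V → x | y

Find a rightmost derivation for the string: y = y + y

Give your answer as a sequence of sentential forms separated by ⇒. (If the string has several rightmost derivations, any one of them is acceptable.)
Start with S.
Step 1: the rightmost non-terminal is S; apply S → V = E:  V = E
Step 2: the rightmost non-terminal is E; apply E → E + V:  V = E + V
Step 3: the rightmost non-terminal is V; apply V → y:  V = E + y
Step 4: the rightmost non-terminal is E; apply E → V:  V = V + y
Step 5: the rightmost non-terminal is V; apply V → y:  V = y + y
Step 6: the rightmost non-terminal is V; apply V → y:  y = y + y

Final answer: S ⇒ V = E ⇒ V = E + V ⇒ V = E + y ⇒ V = V + y ⇒ V = y + y ⇒ y = y + y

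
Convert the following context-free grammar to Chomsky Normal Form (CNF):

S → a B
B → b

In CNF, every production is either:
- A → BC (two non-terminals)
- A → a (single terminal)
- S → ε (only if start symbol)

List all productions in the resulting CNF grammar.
The grammar has no ε-productions or unit productions to eliminate.
S → a B has terminal a in a right-hand side of length ≥ 2: introduce T_a → a and use T_a in place of a.
B → b is already in CNF (single terminal) – keep it.
S → a B becomes S → T_a B.
Resulting CNF grammar (3 productions): T_a → a; B → b; S → T_a B

Final answer: T_a → a; B → b; S → T_a B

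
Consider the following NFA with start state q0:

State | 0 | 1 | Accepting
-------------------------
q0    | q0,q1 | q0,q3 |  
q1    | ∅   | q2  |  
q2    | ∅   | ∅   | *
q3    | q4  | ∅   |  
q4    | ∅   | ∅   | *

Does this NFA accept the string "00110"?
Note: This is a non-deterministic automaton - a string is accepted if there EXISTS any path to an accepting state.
Track the set of states the NFA could be in: start {q0}
Read '0': {q0} → {q0, q1}
Read '0': {q0, q1} → {q0, q1}
Read '1': {q0, q1} → {q0, q2, q3}
Read '1': {q0, q2, q3} → {q0, q3}
Read '0': {q0, q3} → {q0, q1, q4}
Final set {q0, q1, q4} contains accepting state(s) {q4} → accepted.

Final answer: Yes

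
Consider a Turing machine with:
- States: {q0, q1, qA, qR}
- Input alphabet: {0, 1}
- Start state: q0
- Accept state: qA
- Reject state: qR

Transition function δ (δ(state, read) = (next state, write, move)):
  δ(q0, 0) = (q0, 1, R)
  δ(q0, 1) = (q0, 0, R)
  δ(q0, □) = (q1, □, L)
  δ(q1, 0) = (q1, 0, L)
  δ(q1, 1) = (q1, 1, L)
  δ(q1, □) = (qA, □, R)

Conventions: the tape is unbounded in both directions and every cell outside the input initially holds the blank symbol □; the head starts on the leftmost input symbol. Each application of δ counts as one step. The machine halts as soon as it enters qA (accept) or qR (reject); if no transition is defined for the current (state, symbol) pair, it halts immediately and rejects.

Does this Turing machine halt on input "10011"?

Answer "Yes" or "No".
Step 0: [q0]10011 (head at position 0)
Step 1: δ(q0, 1) = (q0, 0, R)  ⊢  0[q0]0011 (head at position 1)
Step 2: δ(q0, 0) = (q0, 1, R)  ⊢  01[q0]011 (head at position 2)
Step 3: δ(q0, 0) = (q0, 1, R)  ⊢  011[q0]11 (head at position 3)
Step 4: δ(q0, 1) = (q0, 0, R)  ⊢  0110[q0]1 (head at position 4)
Step 5: δ(q0, 1) = (q0, 0, R)  ⊢  01100[q0]□ (head at position 5)
Step 6: δ(q0, □) = (q1, □, L)  ⊢  0110[q1]0□ (head at position 4)
Step 7: δ(q1, 0) = (q1, 0, L)  ⊢  011[q1]00□ (head at position 3)
Step 8: δ(q1, 0) = (q1, 0, L)  ⊢  01[q1]100□ (head at position 2)
Step 9: δ(q1, 1) = (q1, 1, L)  ⊢  0[q1]1100□ (head at position 1)
Step 10: δ(q1, 1) = (q1, 1, L)  ⊢  [q1]01100□ (head at position 0)
Step 11: δ(q1, 0) = (q1, 0, L)  ⊢  [q1]□01100□ (head at position -1)
Step 12: δ(q1, □) = (qA, □, R)  ⊢  □[qA]01100□ (head at position 0)
The machine is in qA, so it halts and accepts.
It halts after 12 steps.

Final answer: Yes - halts after 12 steps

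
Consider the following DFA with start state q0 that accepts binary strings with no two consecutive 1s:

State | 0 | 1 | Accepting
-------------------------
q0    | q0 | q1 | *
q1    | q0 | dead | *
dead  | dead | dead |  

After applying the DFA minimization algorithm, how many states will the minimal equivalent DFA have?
All 3 states are reachable from q0, so none can be removed as unreachable.
Table-filling: first mark every (accepting, non-accepting) pair as distinguishable (accepting: {q0, q1}; non-accepting: {dead}).
Round 1: (q0, q1) on '1' go to q1 and dead, already distinguishable → mark.
Every pair of states is distinguishable, so the DFA is already minimal.
Equivalence classes: {q0}, {q1}, {dead} → 3 states.

Final answer: 3 states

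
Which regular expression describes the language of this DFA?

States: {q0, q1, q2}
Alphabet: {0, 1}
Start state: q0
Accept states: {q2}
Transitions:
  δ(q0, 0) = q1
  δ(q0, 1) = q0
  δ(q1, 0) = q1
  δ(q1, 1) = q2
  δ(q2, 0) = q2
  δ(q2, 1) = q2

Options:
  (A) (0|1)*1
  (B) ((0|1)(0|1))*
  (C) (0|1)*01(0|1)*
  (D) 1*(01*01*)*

Testing sample strings against the DFA:
  '111' -> rejected
  '011' -> accepted
  '00101' -> accepted
  '10000' -> rejected
Checking each option for a counterexample:
  (A) (0|1)*1: '1' is rejected by the DFA but matches the regex → eliminated
  (B) ((0|1)(0|1))*: ε is rejected by the DFA but matches the regex → eliminated
  (C) (0|1)*01(0|1)*: agrees with the DFA on all strings of length ≤ 4
  (D) 1*(01*01*)*: ε is rejected by the DFA but matches the regex → eliminated
Only (C) (0|1)*01(0|1)* is consistent with the DFA.

Final answer: (C) (0|1)*01(0|1)*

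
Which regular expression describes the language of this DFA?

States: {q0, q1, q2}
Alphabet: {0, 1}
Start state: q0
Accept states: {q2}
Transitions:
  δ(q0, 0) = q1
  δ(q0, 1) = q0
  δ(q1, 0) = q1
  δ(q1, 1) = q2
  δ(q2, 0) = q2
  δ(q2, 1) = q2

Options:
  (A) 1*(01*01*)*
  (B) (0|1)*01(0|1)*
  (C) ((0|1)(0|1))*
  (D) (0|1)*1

Testing sample strings against the DFA:
  '00' -> rejected
  '01' -> accepted
  '001' -> accepted
  '101' -> accepted
Checking each option for a counterexample:
  (A) 1*(01*01*)*: ε is rejected by the DFA but matches the regex → eliminated
  (B) (0|1)*01(0|1)*: agrees with the DFA on all strings of length ≤ 4
  (C) ((0|1)(0|1))*: ε is rejected by the DFA but matches the regex → eliminated
  (D) (0|1)*1: '1' is rejected by the DFA but matches the regex → eliminated
Only (B) (0|1)*01(0|1)* is consistent with the DFA.

Final answer: (B) (0|1)*01(0|1)*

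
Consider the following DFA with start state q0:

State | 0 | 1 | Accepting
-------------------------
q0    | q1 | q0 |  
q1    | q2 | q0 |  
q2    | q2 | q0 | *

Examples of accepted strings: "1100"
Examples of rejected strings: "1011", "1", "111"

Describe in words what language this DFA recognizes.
binary strings ending with '00'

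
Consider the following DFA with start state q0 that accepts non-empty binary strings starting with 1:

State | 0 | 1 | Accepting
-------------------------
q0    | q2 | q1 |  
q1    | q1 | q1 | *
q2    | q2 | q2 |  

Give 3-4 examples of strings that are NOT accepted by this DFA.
Any strings that end in a non-accepting state work; for example:
"001": q0 → q2 → q2 → q2; q2 is not accepting → rejected
"0001": q0 → q2 → q2 → q2 → q2; q2 is not accepting → rejected
"0011": q0 → q2 → q2 → q2 → q2; q2 is not accepting → rejected
"0111": q0 → q2 → q2 → q2 → q2; q2 is not accepting → rejected

Final answer: "001", "0001", "0011", "0111"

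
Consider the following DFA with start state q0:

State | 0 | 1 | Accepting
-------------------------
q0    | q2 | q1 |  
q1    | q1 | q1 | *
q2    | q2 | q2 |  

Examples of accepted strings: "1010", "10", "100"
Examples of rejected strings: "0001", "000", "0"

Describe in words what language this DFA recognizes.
non-empty binary strings starting with 1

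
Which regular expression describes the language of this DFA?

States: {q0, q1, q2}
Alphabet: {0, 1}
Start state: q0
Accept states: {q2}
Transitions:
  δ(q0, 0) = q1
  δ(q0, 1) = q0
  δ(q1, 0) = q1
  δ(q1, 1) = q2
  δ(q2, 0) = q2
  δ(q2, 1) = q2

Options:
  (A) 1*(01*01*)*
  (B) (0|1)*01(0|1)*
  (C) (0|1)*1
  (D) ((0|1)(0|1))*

Testing sample strings against the DFA:
  '111' -> rejected
  '0000' -> rejected
  '1101' -> accepted
  '010' -> accepted
Checking each option for a counterexample:
  (A) 1*(01*01*)*: ε is rejected by the DFA but matches the regex → eliminated
  (B) (0|1)*01(0|1)*: agrees with the DFA on all strings of length ≤ 4
  (C) (0|1)*1: '1' is rejected by the DFA but matches the regex → eliminated
  (D) ((0|1)(0|1))*: ε is rejected by the DFA but matches the regex → eliminated
Only (B) (0|1)*01(0|1)* is consistent with the DFA.

Final answer: (B) (0|1)*01(0|1)*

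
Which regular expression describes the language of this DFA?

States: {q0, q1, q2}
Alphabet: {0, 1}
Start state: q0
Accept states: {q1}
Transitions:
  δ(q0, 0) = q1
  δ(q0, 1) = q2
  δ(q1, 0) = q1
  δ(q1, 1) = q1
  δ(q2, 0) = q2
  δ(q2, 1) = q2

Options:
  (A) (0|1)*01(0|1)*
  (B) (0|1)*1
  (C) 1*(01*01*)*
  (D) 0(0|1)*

Testing sample strings against the DFA:
  '0001' -> accepted
  '01101' -> accepted
  '01011' -> accepted
  '11001' -> rejected
Checking each option for a counterexample:
  (A) (0|1)*01(0|1)*: '0' is accepted by the DFA but does not match the regex → eliminated
  (B) (0|1)*1: '0' is accepted by the DFA but does not match the regex → eliminated
  (C) 1*(01*01*)*: ε is rejected by the DFA but matches the regex → eliminated
  (D) 0(0|1)*: agrees with the DFA on all strings of length ≤ 4
Only (D) 0(0|1)* is consistent with the DFA.

Final answer: (D) 0(0|1)*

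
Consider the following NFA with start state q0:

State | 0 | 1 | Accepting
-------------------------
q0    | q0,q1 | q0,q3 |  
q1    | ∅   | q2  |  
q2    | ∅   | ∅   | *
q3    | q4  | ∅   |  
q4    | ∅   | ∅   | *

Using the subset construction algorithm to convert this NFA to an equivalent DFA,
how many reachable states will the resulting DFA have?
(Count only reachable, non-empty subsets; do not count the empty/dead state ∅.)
Start subset: {q0}
{q0}: on 0 → {q0, q1}, on 1 → {q0, q3}
{q0, q1}: on 0 → {q0, q1}, on 1 → {q0, q2, q3}
{q0, q3}: on 0 → {q0, q1, q4}, on 1 → {q0, q3}
{q0, q2, q3}: on 0 → {q0, q1, q4}, on 1 → {q0, q3}
{q0, q1, q4}: on 0 → {q0, q1}, on 1 → {q0, q2, q3}
Reachable non-empty subsets: {q0}, {q0, q1}, {q0, q3}, {q0, q2, q3}, {q0, q1, q4} — 5 in total.

Final answer: 5 states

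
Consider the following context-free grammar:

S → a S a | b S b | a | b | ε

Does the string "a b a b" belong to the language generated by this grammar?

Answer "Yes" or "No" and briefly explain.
Every production places the same symbol at both ends (or yields a single symbol / ε), so every derived string is a palindrome. a b a b reversed is b a b a ≠ a b a b, so it is not a palindrome and cannot be derived (already the first step fails: the string starts with a but ends with b, so neither S → a S a nor S → b S b fits).

Final answer: No - no valid derivation exists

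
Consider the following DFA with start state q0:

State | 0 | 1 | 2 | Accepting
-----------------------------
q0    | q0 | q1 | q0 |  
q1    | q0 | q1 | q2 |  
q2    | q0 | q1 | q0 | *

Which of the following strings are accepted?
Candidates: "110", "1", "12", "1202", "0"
"110": q0 → q1 → q1 → q0; q0 is not accepting → rejected
"1": q0 → q1; q1 is not accepting → rejected
"12": q0 → q1 → q2; q2 is accepting → accepted
"1202": q0 → q1 → q2 → q0 → q0; q0 is not accepting → rejected
"0": q0 → q0; q0 is not accepting → rejected

Final answer: "12"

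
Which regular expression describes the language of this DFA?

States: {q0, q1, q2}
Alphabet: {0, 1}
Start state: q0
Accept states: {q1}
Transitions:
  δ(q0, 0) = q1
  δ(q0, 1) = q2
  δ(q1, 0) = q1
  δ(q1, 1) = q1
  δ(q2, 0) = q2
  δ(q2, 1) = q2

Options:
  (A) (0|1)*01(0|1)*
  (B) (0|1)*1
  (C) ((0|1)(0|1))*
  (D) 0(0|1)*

Testing sample strings against the DFA:
  '1010' -> rejected
  '00111' -> accepted
  '101' -> rejected
  '00111' -> accepted
Checking each option for a counterexample:
  (A) (0|1)*01(0|1)*: '0' is accepted by the DFA but does not match the regex → eliminated
  (B) (0|1)*1: '0' is accepted by the DFA but does not match the regex → eliminated
  (C) ((0|1)(0|1))*: ε is rejected by the DFA but matches the regex → eliminated
  (D) 0(0|1)*: agrees with the DFA on all strings of length ≤ 4
Only (D) 0(0|1)* is consistent with the DFA.

Final answer: (D) 0(0|1)*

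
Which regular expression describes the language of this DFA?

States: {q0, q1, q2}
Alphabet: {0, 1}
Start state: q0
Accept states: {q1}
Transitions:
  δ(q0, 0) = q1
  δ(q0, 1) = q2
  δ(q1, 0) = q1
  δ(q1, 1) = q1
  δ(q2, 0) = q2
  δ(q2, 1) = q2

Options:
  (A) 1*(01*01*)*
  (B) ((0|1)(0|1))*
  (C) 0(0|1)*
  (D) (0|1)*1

Testing sample strings against the DFA:
  '110' -> rejected
  '00110' -> accepted
  '0111' -> accepted
  '0111' -> accepted
Checking each option for a counterexample:
  (A) 1*(01*01*)*: ε is rejected by the DFA but matches the regex → eliminated
  (B) ((0|1)(0|1))*: ε is rejected by the DFA but matches the regex → eliminated
  (C) 0(0|1)*: agrees with the DFA on all strings of length ≤ 4
  (D) (0|1)*1: '0' is accepted by the DFA but does not match the regex → eliminated
Only (C) 0(0|1)* is consistent with the DFA.

Final answer: (C) 0(0|1)*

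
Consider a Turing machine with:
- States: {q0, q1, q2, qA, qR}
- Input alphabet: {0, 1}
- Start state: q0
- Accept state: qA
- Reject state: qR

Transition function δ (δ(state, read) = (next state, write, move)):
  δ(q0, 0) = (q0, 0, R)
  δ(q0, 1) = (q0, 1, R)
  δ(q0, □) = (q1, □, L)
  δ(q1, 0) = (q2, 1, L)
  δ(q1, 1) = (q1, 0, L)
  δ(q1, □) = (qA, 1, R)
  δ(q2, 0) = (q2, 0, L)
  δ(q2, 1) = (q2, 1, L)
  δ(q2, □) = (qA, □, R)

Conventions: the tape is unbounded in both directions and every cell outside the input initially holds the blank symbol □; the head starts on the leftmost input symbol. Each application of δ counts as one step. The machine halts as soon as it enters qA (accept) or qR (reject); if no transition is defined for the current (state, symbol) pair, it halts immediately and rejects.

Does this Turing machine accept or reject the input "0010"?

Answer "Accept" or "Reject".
Step 0: [q0]0010 (head at position 0)
Step 1: δ(q0, 0) = (q0, 0, R)  ⊢  0[q0]010 (head at position 1)
Step 2: δ(q0, 0) = (q0, 0, R)  ⊢  00[q0]10 (head at position 2)
Step 3: δ(q0, 1) = (q0, 1, R)  ⊢  001[q0]0 (head at position 3)
Step 4: δ(q0, 0) = (q0, 0, R)  ⊢  0010[q0]□ (head at position 4)
Step 5: δ(q0, □) = (q1, □, L)  ⊢  001[q1]0□ (head at position 3)
Step 6: δ(q1, 0) = (q2, 1, L)  ⊢  00[q2]11□ (head at position 2)
Step 7: δ(q2, 1) = (q2, 1, L)  ⊢  0[q2]011□ (head at position 1)
Step 8: δ(q2, 0) = (q2, 0, L)  ⊢  [q2]0011□ (head at position 0)
Step 9: δ(q2, 0) = (q2, 0, L)  ⊢  [q2]□0011□ (head at position -1)
Step 10: δ(q2, □) = (qA, □, R)  ⊢  □[qA]0011□ (head at position 0)
The machine is in qA, so it halts and accepts.

Final answer: Accept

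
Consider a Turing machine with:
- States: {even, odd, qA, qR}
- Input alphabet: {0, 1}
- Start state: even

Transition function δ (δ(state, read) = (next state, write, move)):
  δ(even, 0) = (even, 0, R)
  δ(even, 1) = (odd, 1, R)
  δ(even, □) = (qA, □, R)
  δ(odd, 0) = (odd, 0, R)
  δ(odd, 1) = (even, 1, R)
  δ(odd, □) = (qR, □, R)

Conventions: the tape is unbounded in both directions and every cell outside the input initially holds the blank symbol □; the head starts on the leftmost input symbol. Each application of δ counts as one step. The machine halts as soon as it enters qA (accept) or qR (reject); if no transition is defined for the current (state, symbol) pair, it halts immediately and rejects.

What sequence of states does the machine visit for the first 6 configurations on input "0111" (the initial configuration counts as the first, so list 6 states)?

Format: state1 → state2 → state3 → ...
Step 0: [even]0111 (head at position 0)
Step 1: δ(even, 0) = (even, 0, R)  ⊢  0[even]111 (head at position 1)
Step 2: δ(even, 1) = (odd, 1, R)  ⊢  01[odd]11 (head at position 2)
Step 3: δ(odd, 1) = (even, 1, R)  ⊢  011[even]1 (head at position 3)
Step 4: δ(even, 1) = (odd, 1, R)  ⊢  0111[odd]□ (head at position 4)
Step 5: δ(odd, □) = (qR, □, R)  ⊢  0111□[qR]□ (head at position 5)
Reading off the states of these 6 configurations: even → even → odd → even → odd → qR

Final answer: even → even → odd → even → odd → qR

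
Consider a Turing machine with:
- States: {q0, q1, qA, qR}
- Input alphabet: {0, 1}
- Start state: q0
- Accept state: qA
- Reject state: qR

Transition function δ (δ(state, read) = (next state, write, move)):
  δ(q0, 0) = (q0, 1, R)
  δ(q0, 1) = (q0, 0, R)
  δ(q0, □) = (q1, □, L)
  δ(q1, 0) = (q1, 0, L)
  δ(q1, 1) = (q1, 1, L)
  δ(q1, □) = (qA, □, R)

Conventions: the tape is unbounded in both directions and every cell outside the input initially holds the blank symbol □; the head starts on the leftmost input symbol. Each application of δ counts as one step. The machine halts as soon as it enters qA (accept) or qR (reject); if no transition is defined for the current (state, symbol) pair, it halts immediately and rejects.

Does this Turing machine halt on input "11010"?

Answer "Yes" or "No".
Step 0: [q0]11010 (head at position 0)
Step 1: δ(q0, 1) = (q0, 0, R)  ⊢  0[q0]1010 (head at position 1)
Step 2: δ(q0, 1) = (q0, 0, R)  ⊢  00[q0]010 (head at position 2)
Step 3: δ(q0, 0) = (q0, 1, R)  ⊢  001[q0]10 (head at position 3)
Step 4: δ(q0, 1) = (q0, 0, R)  ⊢  0010[q0]0 (head at position 4)
Step 5: δ(q0, 0) = (q0, 1, R)  ⊢  00101[q0]□ (head at position 5)
Step 6: δ(q0, □) = (q1, □, L)  ⊢  0010[q1]1□ (head at position 4)
Step 7: δ(q1, 1) = (q1, 1, L)  ⊢  001[q1]01□ (head at position 3)
Step 8: δ(q1, 0) = (q1, 0, L)  ⊢  00[q1]101□ (head at position 2)
Step 9: δ(q1, 1) = (q1, 1, L)  ⊢  0[q1]0101□ (head at position 1)
Step 10: δ(q1, 0) = (q1, 0, L)  ⊢  [q1]00101□ (head at position 0)
Step 11: δ(q1, 0) = (q1, 0, L)  ⊢  [q1]□00101□ (head at position -1)
Step 12: δ(q1, □) = (qA, □, R)  ⊢  □[qA]00101□ (head at position 0)
The machine is in qA, so it halts and accepts.
It halts after 12 steps.

Final answer: Yes - halts after 12 steps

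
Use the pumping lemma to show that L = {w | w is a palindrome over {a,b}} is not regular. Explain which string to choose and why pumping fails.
Language: L = {w | w is a palindrome over {a,b}} (strings that read the same forwards and backwards)
Step 1: Assume for contradiction that L is regular, with pumping length p.
Step 2: Choose s = a^p b a^p. Then s ∈ L (it reads the same forwards and backwards) and |s| ≥ p.
Step 3: Consider any decomposition s = xyz with |xy| ≤ p and |y| > 0. Since |xy| ≤ p and the first p symbols of s are all a's, y = a^k for some k with 1 ≤ k ≤ p.
Step 4: Pumping up (i = 2): xy²z = a^(p+k) b a^p. Its reverse is a^p b a^(p+k) ≠ a^(p+k) b a^p (the single b is no longer in the middle), so xy²z is not a palindrome and xy²z ∉ L.
This contradicts the pumping lemma, so L is not regular.

Final answer: Choose s = a^p b a^p. Since |xy| ≤ p, y = a^k with k ≥ 1. Then xy²z = a^(p+k) b a^p is not a palindrome, so ∉ L.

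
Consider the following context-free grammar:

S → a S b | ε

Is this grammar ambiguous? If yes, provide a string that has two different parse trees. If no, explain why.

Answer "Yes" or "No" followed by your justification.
At every step exactly one production applies: if the remaining string to generate is non-empty it starts with a and ends with b, forcing S → a S b; if it is empty, S → ε is forced. Hence each string a^n b^n has exactly one derivation (S → a S b applied n times, then S → ε) and one parse tree.

Final answer: No - the grammar is unambiguous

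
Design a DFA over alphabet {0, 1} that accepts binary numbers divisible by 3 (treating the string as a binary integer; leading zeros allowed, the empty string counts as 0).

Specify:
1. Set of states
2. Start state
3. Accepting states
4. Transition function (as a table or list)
One valid DFA (any DFA recognizing the same language is acceptable):
States: {q0, q1, q2}
Start: q0
Accepting: {q0}
Transitions (accepting states marked with *):
State | 0 | 1 | Accepting
-------------------------
q0    | q0 | q1 | *
q1    | q2 | q0 |  
q2    | q1 | q2 |  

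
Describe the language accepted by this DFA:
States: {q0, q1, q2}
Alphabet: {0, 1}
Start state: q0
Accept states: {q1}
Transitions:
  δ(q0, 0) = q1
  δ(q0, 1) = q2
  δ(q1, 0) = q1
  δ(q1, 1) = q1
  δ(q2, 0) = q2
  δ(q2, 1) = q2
Analyzing the DFA structure:
Start state: q0
Accept states: {q1}
Interpreting what each state remembers (checking against the transitions):
  q0: nothing has been read yet
  q1: the first symbol was 0
  q2: the first symbol was 1 (trap state)
  δ(q0, 0): in q0 (nothing has been read yet), after reading 0 we have: the first symbol was 0 → q1
  δ(q0, 1): in q0 (nothing has been read yet), after reading 1 we have: the first symbol was 1 (trap state) → q2
  δ(q1, 0): in q1 (the first symbol was 0), after reading 0 we have: the first symbol was 0 → q1
  δ(q1, 1): in q1 (the first symbol was 0), after reading 1 we have: the first symbol was 0 → q1
  δ(q2, 0): in q2 (the first symbol was 1 (trap state)), after reading 0 we have: the first symbol was 1 (trap state) → q2
  δ(q2, 1): in q2 (the first symbol was 1 (trap state)), after reading 1 we have: the first symbol was 1 (trap state) → q2
A string is accepted iff it ends in {q1}, i.e. the first symbol was 0.
Language: All binary strings starting with 0

Final answer: All binary strings starting with 0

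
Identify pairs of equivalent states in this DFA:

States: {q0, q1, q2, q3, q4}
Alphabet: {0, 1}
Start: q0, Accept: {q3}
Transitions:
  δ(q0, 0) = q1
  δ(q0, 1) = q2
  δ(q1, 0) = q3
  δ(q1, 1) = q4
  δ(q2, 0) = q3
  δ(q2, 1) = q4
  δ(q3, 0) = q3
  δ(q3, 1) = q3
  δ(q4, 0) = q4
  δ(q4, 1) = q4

Using the table-filling algorithm:
Round 0 – mark pairs where exactly one state is accepting: (q0,q3), (q1,q3), (q2,q3), (q3,q4)
Round 1 – newly marked: (q0,q1) [on 0: q1 vs q3, already marked]; (q0,q2) [on 0: q1 vs q3, already marked]; (q1,q4) [on 0: q3 vs q4, already marked]; (q2,q4) [on 0: q3 vs q4, already marked]
Round 2 – newly marked: (q0,q4) [on 0: q1 vs q4, already marked]
No further pairs can be marked.
(q1, q2) unmarked: δ(q1,0)=q3, δ(q2,0)=q3; δ(q1,1)=q4, δ(q2,1)=q4 → equivalent
Equivalent pairs: (q1, q2)

Final answer: Equivalent pairs: (q1, q2)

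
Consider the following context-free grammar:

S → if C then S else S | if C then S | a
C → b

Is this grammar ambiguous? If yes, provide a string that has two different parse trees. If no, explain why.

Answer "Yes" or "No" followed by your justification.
The 'dangling else' can attach to either if. Two leftmost derivations of  if b then if b then a else a:
  (1) S ⇒ if C then S else S ⇒ if b then S else S ⇒ if b then if C then S else S ⇒ if b then if b then S else S ⇒ if b then if b then a else S ⇒ if b then if b then a else a   (else belongs to the outer if)
  (2) S ⇒ if C then S ⇒ if b then S ⇒ if b then if C then S else S ⇒ if b then if b then S else S ⇒ if b then if b then a else S ⇒ if b then if b then a else a   (else belongs to the inner if)
Two distinct parse trees for the same string, so the grammar is ambiguous.

Final answer: Yes - the string 'if b then if b then a else a' has two distinct leftmost derivations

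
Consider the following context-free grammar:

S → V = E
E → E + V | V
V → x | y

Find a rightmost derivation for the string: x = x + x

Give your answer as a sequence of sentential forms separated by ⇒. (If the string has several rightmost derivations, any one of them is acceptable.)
Start with S.
Step 1: the rightmost non-terminal is S; apply S → V = E:  V = E
Step 2: the rightmost non-terminal is E; apply E → E + V:  V = E + V
Step 3: the rightmost non-terminal is V; apply V → x:  V = E + x
Step 4: the rightmost non-terminal is E; apply E → V:  V = V + x
Step 5: the rightmost non-terminal is V; apply V → x:  V = x + x
Step 6: the rightmost non-terminal is V; apply V → x:  x = x + x

Final answer: S ⇒ V = E ⇒ V = E + V ⇒ V = E + x ⇒ V = V + x ⇒ V = x + x ⇒ x = x + x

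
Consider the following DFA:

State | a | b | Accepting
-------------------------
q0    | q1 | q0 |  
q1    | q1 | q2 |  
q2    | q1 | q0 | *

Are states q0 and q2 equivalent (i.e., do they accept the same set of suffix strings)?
Try the suffix ε (the empty string).
From q0: q0 — not accepting.
From q2: q2 — accepting.
The two states disagree on this suffix, so they are not equivalent.

Final answer: No. Distinguishing string: ε (the empty string) - accepted from q2 but not from q0.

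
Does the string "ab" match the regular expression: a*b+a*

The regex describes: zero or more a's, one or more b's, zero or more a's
Yes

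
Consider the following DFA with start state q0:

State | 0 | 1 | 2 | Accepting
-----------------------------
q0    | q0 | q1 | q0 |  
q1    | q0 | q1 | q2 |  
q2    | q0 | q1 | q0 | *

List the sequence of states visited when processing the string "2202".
q0 → q0 → q0 → q0 → q0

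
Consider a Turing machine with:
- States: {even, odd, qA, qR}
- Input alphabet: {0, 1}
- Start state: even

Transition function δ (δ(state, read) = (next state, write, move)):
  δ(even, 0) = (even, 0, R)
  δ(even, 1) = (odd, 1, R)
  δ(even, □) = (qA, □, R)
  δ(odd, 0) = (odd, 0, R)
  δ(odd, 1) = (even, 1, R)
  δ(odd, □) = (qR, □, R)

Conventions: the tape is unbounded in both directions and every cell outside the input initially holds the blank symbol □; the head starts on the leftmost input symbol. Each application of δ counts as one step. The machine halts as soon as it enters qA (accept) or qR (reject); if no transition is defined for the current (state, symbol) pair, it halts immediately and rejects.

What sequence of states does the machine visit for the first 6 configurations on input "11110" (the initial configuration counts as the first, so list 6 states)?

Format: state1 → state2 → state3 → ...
Step 0: [even]11110 (head at position 0)
Step 1: δ(even, 1) = (odd, 1, R)  ⊢  1[odd]1110 (head at position 1)
Step 2: δ(odd, 1) = (even, 1, R)  ⊢  11[even]110 (head at position 2)
Step 3: δ(even, 1) = (odd, 1, R)  ⊢  111[odd]10 (head at position 3)
Step 4: δ(odd, 1) = (even, 1, R)  ⊢  1111[even]0 (head at position 4)
Step 5: δ(even, 0) = (even, 0, R)  ⊢  11110[even]□ (head at position 5)
Reading off the states of these 6 configurations: even → odd → even → odd → even → even

Final answer: even → odd → even → odd → even → even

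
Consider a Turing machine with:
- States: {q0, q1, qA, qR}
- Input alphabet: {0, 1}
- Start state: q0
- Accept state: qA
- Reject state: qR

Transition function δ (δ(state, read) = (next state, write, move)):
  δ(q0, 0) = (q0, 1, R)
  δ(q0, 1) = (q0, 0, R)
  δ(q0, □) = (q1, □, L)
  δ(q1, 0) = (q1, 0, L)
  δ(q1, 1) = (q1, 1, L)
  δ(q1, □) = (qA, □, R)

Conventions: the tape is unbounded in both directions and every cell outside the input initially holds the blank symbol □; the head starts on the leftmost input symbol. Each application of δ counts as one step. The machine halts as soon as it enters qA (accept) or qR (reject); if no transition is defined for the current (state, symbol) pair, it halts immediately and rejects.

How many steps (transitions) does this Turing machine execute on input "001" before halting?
Step 0: [q0]001 (head at position 0)
Step 1: δ(q0, 0) = (q0, 1, R)  ⊢  1[q0]01 (head at position 1)
Step 2: δ(q0, 0) = (q0, 1, R)  ⊢  11[q0]1 (head at position 2)
Step 3: δ(q0, 1) = (q0, 0, R)  ⊢  110[q0]□ (head at position 3)
Step 4: δ(q0, □) = (q1, □, L)  ⊢  11[q1]0□ (head at position 2)
Step 5: δ(q1, 0) = (q1, 0, L)  ⊢  1[q1]10□ (head at position 1)
Step 6: δ(q1, 1) = (q1, 1, L)  ⊢  [q1]110□ (head at position 0)
Step 7: δ(q1, 1) = (q1, 1, L)  ⊢  [q1]□110□ (head at position -1)
Step 8: δ(q1, □) = (qA, □, R)  ⊢  □[qA]110□ (head at position 0)
The machine is in qA, so it halts and accepts.
Number of transitions executed: 8.

Final answer: 8 steps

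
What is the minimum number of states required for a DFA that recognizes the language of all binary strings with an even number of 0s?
Language: binary strings with an even number of 0s
Lower bound (Myhill–Nerode): the prefixes ε, 0 are pairwise distinguishable:
  ε vs 0: suffix ε distinguishes them (ε has zero 0s (accepted), 0 has one 0 (rejected))
So any DFA needs at least 2 states.
Upper bound: a DFA with 2 states exists (one state per class above).
Minimum states: 2

Final answer: 2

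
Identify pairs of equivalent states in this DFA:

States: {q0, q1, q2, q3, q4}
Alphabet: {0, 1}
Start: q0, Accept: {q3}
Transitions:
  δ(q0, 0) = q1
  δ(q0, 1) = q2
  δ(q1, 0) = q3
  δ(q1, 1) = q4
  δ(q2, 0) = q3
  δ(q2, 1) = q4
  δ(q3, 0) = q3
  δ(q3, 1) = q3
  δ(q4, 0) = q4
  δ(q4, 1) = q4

Using the table-filling algorithm:
Round 0 – mark pairs where exactly one state is accepting: (q0,q3), (q1,q3), (q2,q3), (q3,q4)
Round 1 – newly marked: (q0,q1) [on 0: q1 vs q3, already marked]; (q0,q2) [on 0: q1 vs q3, already marked]; (q1,q4) [on 0: q3 vs q4, already marked]; (q2,q4) [on 0: q3 vs q4, already marked]
Round 2 – newly marked: (q0,q4) [on 0: q1 vs q4, already marked]
No further pairs can be marked.
(q1, q2) unmarked: δ(q1,0)=q3, δ(q2,0)=q3; δ(q1,1)=q4, δ(q2,1)=q4 → equivalent
Equivalent pairs: (q1, q2)

Final answer: Equivalent pairs: (q1, q2)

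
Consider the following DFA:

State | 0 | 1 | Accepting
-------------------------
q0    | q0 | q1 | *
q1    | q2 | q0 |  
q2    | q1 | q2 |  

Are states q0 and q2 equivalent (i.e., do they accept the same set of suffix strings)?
Try the suffix ε (the empty string).
From q0: q0 — accepting.
From q2: q2 — not accepting.
The two states disagree on this suffix, so they are not equivalent.

Final answer: No. Distinguishing string: ε (the empty string) - accepted from q0 but not from q2.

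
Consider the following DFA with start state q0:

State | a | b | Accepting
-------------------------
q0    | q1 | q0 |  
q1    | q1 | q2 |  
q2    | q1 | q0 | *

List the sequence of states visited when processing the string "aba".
q0 → q1 → q2 → q1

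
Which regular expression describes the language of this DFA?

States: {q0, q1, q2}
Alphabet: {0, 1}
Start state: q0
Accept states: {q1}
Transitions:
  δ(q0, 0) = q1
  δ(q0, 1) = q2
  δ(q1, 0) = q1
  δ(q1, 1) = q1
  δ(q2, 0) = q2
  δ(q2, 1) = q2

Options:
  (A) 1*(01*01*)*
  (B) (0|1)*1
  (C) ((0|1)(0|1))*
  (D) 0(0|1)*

Testing sample strings against the DFA:
  '0001' -> accepted
  '100' -> rejected
  '11010' -> rejected
  '010' -> accepted
Checking each option for a counterexample:
  (A) 1*(01*01*)*: ε is rejected by the DFA but matches the regex → eliminated
  (B) (0|1)*1: '0' is accepted by the DFA but does not match the regex → eliminated
  (C) ((0|1)(0|1))*: ε is rejected by the DFA but matches the regex → eliminated
  (D) 0(0|1)*: agrees with the DFA on all strings of length ≤ 4
Only (D) 0(0|1)* is consistent with the DFA.

Final answer: (D) 0(0|1)*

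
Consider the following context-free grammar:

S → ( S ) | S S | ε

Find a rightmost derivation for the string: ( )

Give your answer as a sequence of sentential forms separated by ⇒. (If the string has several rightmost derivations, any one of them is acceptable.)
Start with S.
Step 1: the rightmost non-terminal is S; apply S → ( S ):  ( S )
Step 2: the rightmost non-terminal is S; apply S → ε:  ( )

Final answer: S ⇒ ( S ) ⇒ ( )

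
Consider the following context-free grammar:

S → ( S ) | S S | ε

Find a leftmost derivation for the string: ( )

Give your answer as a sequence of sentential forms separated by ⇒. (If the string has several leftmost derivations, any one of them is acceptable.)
Start with S.
Step 1: the leftmost non-terminal is S; apply S → ( S ):  ( S )
Step 2: the leftmost non-terminal is S; apply S → ε:  ( )

Final answer: S ⇒ ( S ) ⇒ ( )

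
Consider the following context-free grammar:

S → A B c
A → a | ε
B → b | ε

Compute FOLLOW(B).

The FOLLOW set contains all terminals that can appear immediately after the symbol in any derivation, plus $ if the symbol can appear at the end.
B occurs in S → A B c, immediately followed by the terminal c. So FOLLOW(B) = {c}.

Final answer: {c}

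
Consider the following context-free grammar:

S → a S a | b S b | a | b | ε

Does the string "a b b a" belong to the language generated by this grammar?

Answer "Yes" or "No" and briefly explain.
A derivation exists: S ⇒ a S a ⇒ a b S b a ⇒ a b b a (using S → a S a, S → b S b, then S → ε).

Final answer: Yes - a valid derivation exists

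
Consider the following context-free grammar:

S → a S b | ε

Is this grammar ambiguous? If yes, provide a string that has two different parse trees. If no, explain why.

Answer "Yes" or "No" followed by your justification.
At every step exactly one production applies: if the remaining string to generate is non-empty it starts with a and ends with b, forcing S → a S b; if it is empty, S → ε is forced. Hence each string a^n b^n has exactly one derivation (S → a S b applied n times, then S → ε) and one parse tree.

Final answer: No - the grammar is unambiguous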